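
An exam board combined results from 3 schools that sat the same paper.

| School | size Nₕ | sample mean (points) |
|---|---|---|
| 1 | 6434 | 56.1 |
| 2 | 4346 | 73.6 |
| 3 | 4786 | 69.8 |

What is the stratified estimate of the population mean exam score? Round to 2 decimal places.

65.20

N = 15566; weights Wₕ = Nₕ/N = (0.4133, 0.2792, 0.3075).
x̄_st = Σ Wₕ·x̄ₕ = 0.4133·56.1 + 0.2792·73.6 + 0.3075·69.8 ≈ 65.1982...
→ 65.20.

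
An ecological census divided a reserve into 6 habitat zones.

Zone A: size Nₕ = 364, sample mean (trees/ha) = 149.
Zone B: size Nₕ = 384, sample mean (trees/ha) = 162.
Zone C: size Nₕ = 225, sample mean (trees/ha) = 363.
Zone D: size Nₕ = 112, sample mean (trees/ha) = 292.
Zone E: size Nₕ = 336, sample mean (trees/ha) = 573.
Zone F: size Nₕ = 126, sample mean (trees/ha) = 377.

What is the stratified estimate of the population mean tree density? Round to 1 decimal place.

x̄_st = (Σ Nₕx̄ₕ) / (Σ Nₕ) = (364·149 + 384·162 + 225·363 + 112·292 + 336·573 + 126·377) / 1547
= 470853 / 1547 = 304.365... → 304.4.

304.4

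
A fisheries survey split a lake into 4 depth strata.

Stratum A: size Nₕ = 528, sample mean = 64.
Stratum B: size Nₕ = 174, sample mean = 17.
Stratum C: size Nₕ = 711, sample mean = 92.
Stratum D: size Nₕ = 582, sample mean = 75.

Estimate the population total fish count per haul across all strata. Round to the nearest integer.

145812

A: 528·64 = 33792
B: 174·17 = 2958
C: 711·92 = 65412
D: 582·75 = 43650
τ̂ = Σ Nₕx̄ₕ = 145812.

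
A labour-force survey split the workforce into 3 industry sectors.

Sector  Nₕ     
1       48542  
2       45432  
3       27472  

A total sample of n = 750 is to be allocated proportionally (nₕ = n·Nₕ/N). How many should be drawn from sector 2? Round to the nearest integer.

N = 48542 + 45432 + 27472 = 121446.
n_2 = 750·45432/121446 = 280.569... → 281.

281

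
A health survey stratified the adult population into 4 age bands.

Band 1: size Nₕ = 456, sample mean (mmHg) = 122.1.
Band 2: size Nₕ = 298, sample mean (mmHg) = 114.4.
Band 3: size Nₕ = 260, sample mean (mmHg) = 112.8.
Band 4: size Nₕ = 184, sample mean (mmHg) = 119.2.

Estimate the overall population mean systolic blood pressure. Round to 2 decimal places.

N = 1198; weights Wₕ = Nₕ/N = (0.3806, 0.2487, 0.2170, 0.1536).
x̄_st = Σ Wₕ·x̄ₕ = 0.3806·122.1 + 0.2487·114.4 + 0.2170·112.8 + 0.1536·119.2 ≈ 117.7209...
→ 117.72.

117.72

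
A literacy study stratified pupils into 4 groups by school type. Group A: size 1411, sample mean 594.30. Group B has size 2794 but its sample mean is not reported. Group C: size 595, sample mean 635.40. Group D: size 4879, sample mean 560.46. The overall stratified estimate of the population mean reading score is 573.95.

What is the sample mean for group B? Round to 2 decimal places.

Σ Nₕx̄ₕ = N·μ, so 2794·x̄_B = 9679·573.95 − (1411·594.30 + 595·635.40 + 4879·560.46).
= 5555262.05 − 3951104.64 = 1604157.41.
x̄_B = 1604157.41 / 2794 = 574.1437... → 574.14.

574.14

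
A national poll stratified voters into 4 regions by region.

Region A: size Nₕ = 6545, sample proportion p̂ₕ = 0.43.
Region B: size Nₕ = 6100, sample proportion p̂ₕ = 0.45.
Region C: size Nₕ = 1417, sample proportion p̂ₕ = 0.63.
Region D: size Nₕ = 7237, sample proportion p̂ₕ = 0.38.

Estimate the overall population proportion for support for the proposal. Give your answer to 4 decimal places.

0.4320

N = 6545 + 6100 + 1417 + 7237 = 21299.
Overall proportion = Σ (Nₕ/N)·p̂ₕ.
Σ Nₕp̂ₕ = 2814.35 + 2745 + 892.71 + 2750.06 = 9202.12.
9202.12 / 21299 = 0.432045... → 0.4320.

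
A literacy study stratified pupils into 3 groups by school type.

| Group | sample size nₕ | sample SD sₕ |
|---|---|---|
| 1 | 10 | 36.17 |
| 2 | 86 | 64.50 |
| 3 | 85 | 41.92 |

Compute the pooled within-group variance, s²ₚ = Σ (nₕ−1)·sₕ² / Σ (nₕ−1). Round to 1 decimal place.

2882.1

1: (10−1)·36.17² = 9·1308.2689 = 11774.4201
2: (86−1)·64.50² = 85·4160.25 = 353621.25
3: (85−1)·41.92² = 84·1757.2864 = 147612.0576
Numerator = 513007.7277; denominator = Σ(nₕ−1) = 178.
s²ₚ = 513007.7277/178 = 2882.066... → 2882.1.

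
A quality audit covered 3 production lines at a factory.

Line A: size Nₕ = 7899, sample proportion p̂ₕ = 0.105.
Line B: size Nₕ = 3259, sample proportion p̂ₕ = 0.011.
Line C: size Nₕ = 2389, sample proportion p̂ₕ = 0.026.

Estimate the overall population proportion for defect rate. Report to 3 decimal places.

N = 7899 + 3259 + 2389 = 13547.
Overall proportion = Σ (Nₕ/N)·p̂ₕ.
Σ Nₕp̂ₕ = 829.395 + 35.849 + 62.114 = 927.358.
927.358 / 13547 = 0.06845... → 0.068.

0.068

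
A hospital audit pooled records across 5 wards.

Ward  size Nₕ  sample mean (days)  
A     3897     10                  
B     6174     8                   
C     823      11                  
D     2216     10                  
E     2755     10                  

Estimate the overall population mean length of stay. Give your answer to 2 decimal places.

N = 15865; weights Wₕ = Nₕ/N = (0.2456, 0.3892, 0.0519, 0.1397, 0.1737).
x̄_st = Σ Wₕ·x̄ₕ = 0.2456·10 + 0.3892·8 + 0.0519·11 + 0.1397·10 + 0.1737·10 ≈ 9.2736...
→ 9.27.

9.27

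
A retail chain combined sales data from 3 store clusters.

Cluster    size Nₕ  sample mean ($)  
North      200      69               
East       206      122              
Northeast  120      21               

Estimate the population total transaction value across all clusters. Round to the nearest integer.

41452

North: 200·69 = 13800
East: 206·122 = 25132
Northeast: 120·21 = 2520
τ̂ = Σ Nₕx̄ₕ = 41452.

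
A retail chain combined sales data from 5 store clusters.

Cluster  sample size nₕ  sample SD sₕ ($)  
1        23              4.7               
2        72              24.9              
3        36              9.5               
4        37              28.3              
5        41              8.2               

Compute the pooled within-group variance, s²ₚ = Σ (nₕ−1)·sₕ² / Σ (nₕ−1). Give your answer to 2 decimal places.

Degrees of freedom: 22 + 71 + 35 + 36 + 40 = 204.
Σ(nₕ−1)sₕ² = 22·22.09 + 71·620.01 + 35·90.25 + 36·800.89 + 40·67.24 = 79187.08.
s²ₚ = 79187.08 / 204 = 388.1720... → 388.17.

388.17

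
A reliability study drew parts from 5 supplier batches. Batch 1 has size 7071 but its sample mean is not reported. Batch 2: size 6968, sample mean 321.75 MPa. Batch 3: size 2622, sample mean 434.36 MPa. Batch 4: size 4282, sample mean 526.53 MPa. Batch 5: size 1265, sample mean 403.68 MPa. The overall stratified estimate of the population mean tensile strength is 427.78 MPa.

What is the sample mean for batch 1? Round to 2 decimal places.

474.34

Σ Nₕx̄ₕ = N·μ, so 7071·x̄_1 = 22208·427.78 − (6968·321.75 + 2622·434.36 + 4282·526.53 + 1265·403.68).
= 9500138.24 − 6146102.58 = 3354035.66.
x̄_1 = 3354035.66 / 7071 = 474.3368... → 474.34.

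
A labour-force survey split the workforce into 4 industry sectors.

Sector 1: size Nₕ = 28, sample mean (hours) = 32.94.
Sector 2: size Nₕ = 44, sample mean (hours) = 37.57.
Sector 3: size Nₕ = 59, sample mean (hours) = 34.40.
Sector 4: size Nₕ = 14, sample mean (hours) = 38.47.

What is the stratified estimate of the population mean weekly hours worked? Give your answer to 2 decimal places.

35.47

x̄_st = (Σ Nₕx̄ₕ) / (Σ Nₕ) = (28·32.94 + 44·37.57 + 59·34.40 + 14·38.47) / 145
= 5143.58 / 145 = 35.4730... → 35.47.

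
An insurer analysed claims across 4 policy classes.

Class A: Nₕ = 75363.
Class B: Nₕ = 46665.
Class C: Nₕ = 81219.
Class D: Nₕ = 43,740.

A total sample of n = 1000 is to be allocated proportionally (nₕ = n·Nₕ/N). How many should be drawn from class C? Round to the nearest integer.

Share of class C = 81219/246987 = 0.32884.
Allocate 1000 × 0.32884 = 328.839... → 329.

329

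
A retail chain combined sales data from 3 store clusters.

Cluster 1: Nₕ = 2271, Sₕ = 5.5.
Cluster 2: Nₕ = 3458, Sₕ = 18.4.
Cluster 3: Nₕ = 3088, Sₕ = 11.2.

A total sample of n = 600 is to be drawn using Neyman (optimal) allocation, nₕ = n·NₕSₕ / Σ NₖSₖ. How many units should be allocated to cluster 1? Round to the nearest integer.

68

Σ NₕSₕ = 2271·5.5 + 3458·18.4 + 3088·11.2 = 110703.3.
Share for 1: 12490.5/110703.3 = 0.11283.
n_1 = 600 × 0.11283 = 67.697... → 68.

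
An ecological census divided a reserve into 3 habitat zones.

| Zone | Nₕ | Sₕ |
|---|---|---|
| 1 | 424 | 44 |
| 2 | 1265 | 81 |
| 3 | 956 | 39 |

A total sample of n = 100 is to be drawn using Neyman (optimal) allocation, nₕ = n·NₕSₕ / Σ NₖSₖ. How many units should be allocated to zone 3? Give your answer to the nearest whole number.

24

Σ NₕSₕ = 424·44 + 1265·81 + 956·39 = 158405.
Share for 3: 37284/158405 = 0.23537.
n_3 = 100 × 0.23537 = 23.537... → 24.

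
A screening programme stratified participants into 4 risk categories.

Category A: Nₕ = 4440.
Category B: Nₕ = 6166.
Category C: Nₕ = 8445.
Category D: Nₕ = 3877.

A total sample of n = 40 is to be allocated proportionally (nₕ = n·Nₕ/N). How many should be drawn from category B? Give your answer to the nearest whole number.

Share of category B = 6166/22928 = 0.26893.
Allocate 40 × 0.26893 = 10.757... → 11.

11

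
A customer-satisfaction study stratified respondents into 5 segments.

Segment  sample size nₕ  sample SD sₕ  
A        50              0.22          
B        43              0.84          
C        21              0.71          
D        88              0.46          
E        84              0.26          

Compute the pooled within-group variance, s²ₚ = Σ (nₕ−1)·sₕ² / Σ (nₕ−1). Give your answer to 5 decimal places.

A: (50−1)·0.22² = 49·0.0484 = 2.3716
B: (43−1)·0.84² = 42·0.7056 = 29.6352
C: (21−1)·0.71² = 20·0.5041 = 10.082
D: (88−1)·0.46² = 87·0.2116 = 18.4092
E: (84−1)·0.26² = 83·0.0676 = 5.6108
Numerator = 66.1088; denominator = Σ(nₕ−1) = 281.
s²ₚ = 66.1088/281 = 0.2352626... → 0.23526.

0.23526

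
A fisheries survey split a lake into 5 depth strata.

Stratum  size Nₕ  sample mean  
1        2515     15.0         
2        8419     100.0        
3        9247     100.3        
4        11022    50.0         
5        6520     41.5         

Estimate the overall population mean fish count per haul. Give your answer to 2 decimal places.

69.69

N = 37723; weights Wₕ = Nₕ/N = (0.0667, 0.2232, 0.2451, 0.2922, 0.1728).
x̄_st = Σ Wₕ·x̄ₕ = 0.0667·15.0 + 0.2232·100.0 + 0.2451·100.3 + 0.2922·50.0 + 0.1728·41.5 ≈ 69.6864...
→ 69.69.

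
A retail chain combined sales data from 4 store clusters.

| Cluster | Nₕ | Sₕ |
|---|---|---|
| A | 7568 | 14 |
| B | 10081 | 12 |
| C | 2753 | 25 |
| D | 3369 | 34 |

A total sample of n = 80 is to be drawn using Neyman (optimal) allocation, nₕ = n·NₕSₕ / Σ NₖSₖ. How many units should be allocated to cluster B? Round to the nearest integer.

24

Σ NₕSₕ = 7568·14 + 10081·12 + 2753·25 + 3369·34 = 410295.
Share for B: 120972/410295 = 0.29484.
n_B = 80 × 0.29484 = 23.587... → 24.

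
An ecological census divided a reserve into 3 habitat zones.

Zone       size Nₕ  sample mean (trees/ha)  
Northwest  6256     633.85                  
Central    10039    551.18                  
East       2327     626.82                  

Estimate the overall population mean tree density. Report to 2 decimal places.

N = 18622; weights Wₕ = Nₕ/N = (0.3359, 0.5391, 0.1250).
x̄_st = Σ Wₕ·x̄ₕ = 0.3359·633.85 + 0.5391·551.18 + 0.1250·626.82 ≈ 588.4047...
→ 588.40.

588.40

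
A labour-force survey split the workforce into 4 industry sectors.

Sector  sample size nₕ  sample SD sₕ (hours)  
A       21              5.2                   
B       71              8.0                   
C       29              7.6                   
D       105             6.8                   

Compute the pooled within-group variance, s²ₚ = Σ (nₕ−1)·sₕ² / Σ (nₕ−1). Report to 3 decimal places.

Degrees of freedom: 20 + 70 + 28 + 104 = 222.
Σ(nₕ−1)sₕ² = 20·27.04 + 70·64 + 28·57.76 + 104·46.24 = 11447.04.
s²ₚ = 11447.04 / 222 = 51.56324... → 51.563.

51.563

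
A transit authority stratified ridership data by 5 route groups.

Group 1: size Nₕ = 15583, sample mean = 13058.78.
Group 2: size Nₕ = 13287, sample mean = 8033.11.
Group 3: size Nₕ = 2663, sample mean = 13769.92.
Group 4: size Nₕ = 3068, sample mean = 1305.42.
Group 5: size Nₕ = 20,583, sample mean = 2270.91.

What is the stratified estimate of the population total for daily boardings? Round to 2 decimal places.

397647367.36

1: 15583·13058.78 = 203494968.74
2: 13287·8033.11 = 106735932.57
3: 2663·13769.92 = 36669296.96
4: 3068·1305.42 = 4005028.56
5: 20583·2270.91 = 46742140.53
τ̂ = Σ Nₕx̄ₕ = 397647367.36.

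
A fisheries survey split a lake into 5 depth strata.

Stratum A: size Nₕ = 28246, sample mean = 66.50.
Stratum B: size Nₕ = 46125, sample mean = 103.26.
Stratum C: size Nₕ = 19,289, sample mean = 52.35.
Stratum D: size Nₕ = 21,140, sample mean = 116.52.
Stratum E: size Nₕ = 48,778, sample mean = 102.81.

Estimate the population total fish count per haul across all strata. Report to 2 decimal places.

A: 28246·66.50 = 1878359
B: 46125·103.26 = 4762867.5
C: 19289·52.35 = 1009779.15
D: 21140·116.52 = 2463232.8
E: 48778·102.81 = 5014866.18
τ̂ = Σ Nₕx̄ₕ = 15129104.63.

15129104.63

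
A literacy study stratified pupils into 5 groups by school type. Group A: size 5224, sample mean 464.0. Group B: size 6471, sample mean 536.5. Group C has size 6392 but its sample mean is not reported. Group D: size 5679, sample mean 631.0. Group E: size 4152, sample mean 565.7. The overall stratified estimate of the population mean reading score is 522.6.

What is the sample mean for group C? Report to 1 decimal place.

432.1

N = 5224 + 6471 + 6392 + 5679 + 4152 = 27918.
Overall total = μ·N = 522.6·27918 = 14589946.8.
Subtract the known strata: 5224·464.0 + 6471·536.5 + 5679·631.0 + 4152·565.7 = 11827862.9.
Remaining total for group C: 14589946.8 − 11827862.9 = 2762083.9.
Divide by its size: 2762083.9 / 6392 = 432.116... → 432.1.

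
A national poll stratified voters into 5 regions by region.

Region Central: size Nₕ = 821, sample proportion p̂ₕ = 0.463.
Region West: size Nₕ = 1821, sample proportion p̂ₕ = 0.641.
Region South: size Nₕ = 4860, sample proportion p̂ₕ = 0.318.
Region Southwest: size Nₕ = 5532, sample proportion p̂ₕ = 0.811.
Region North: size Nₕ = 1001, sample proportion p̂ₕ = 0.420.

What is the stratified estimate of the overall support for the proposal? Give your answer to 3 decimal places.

Wₕ = Nₕ/N with N = 14035: 0.0585, 0.1297, 0.3463, 0.3942, 0.0713.
p̂_st = 0.0585·0.463 + 0.1297·0.641 + 0.3463·0.318 + 0.3942·0.811 + 0.0713·0.420 ≈ 0.56998... → 0.570.

0.570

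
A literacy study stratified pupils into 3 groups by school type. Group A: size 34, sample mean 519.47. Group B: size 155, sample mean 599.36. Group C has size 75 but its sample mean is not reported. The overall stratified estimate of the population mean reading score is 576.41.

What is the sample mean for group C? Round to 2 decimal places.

N = 34 + 155 + 75 = 264.
Overall total = μ·N = 576.41·264 = 152172.24.
Subtract the known strata: 34·519.47 + 155·599.36 = 110562.78.
Remaining total for group C: 152172.24 − 110562.78 = 41609.46.
Divide by its size: 41609.46 / 75 = 554.7928 → 554.79.

554.79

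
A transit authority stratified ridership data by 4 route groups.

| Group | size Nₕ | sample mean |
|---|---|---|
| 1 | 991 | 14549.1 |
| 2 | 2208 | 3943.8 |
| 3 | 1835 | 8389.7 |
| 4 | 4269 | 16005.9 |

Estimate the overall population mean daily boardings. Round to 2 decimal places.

11485.58

N = 991 + 2208 + 1835 + 4269 = 9303.
Weight each subgroup mean by Nₕ/N and sum.
Σ Nₕx̄ₕ = 991·14549.1 + 2208·3943.8 + 1835·8389.7 + 4269·16005.9 = 14418158.1 + 8707910.4 + 15395099.5 + 68329187.1 = 106850355.1.
Divide by N: 106850355.1 / 9303 = 11485.5805... → 11485.58.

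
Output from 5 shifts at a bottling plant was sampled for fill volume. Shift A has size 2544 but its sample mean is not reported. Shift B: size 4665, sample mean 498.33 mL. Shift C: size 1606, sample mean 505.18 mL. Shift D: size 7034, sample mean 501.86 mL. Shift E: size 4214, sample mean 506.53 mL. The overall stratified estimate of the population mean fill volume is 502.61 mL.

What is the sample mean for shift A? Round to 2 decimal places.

N = 2544 + 4665 + 1606 + 7034 + 4214 = 20063.
Overall total = μ·N = 502.61·20063 = 10083864.43.
Subtract the known strata: 4665·498.33 + 1606·505.18 + 7034·501.86 + 4214·506.53 = 8800629.19.
Remaining total for shift A: 10083864.43 − 8800629.19 = 1283235.24.
Divide by its size: 1283235.24 / 2544 = 504.4164... → 504.42.

504.42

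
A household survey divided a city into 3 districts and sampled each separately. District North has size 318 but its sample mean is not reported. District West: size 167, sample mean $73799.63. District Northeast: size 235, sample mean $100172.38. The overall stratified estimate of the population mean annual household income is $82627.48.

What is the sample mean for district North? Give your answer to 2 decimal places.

74297.92

Σ Nₕx̄ₕ = N·μ, so 318·x̄_North = 720·82627.48 − (167·73799.63 + 235·100172.38).
= 59491785.6 − 35865047.51 = 23626738.09.
x̄_North = 23626738.09 / 318 = 74297.9185... → 74297.92.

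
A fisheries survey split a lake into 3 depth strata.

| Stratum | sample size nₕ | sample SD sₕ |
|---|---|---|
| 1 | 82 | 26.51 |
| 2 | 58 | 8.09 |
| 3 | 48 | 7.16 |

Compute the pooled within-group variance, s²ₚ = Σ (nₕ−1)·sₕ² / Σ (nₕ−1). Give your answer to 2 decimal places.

340.89

Degrees of freedom: 81 + 57 + 47 = 185.
Σ(nₕ−1)sₕ² = 81·702.7801 + 57·65.4481 + 47·51.2656 = 63065.213.
s²ₚ = 63065.213 / 185 = 340.8930... → 340.89.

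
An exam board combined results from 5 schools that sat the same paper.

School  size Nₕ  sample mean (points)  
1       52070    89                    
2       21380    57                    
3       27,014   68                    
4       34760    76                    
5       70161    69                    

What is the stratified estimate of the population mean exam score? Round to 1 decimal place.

73.9

N = 52070 + 21380 + 27014 + 34760 + 70161 = 205385.
Overall mean = Σ (Nₕ/N)·x̄ₕ — weight by population share, not a simple average.
Σ Nₕx̄ₕ = 52070·89 + 21380·57 + 27014·68 + 34760·76 + 70161·69 = 4634230 + 1218660 + 1836952 + 2641760 + 4841109 = 15172711.
Divide by N: 15172711 / 205385 = 73.874... → 73.9.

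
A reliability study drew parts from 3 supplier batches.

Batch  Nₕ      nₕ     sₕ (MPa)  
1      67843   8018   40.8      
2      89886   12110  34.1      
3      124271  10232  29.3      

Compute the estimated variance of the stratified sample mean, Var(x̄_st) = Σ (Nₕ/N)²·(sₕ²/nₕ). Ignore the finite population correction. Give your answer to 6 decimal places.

N = 282000. Term for each stratum: Wₕ²sₕ²/nₕ.
Var(x̄_st) = 0.012016172 + 0.009755522 + 0.016293564 = 0.038065258 → 0.038065.

0.038065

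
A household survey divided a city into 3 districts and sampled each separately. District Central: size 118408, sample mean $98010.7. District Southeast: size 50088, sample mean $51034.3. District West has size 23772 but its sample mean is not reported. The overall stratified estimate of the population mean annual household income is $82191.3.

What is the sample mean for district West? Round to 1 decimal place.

Σ Nₕx̄ₕ = N·μ, so 23772·x̄_West = 192268·82191.3 − (118408·98010.7 + 50088·51034.3).
= 15802756868.4 − 14161456984 = 1641299884.4.
x̄_West = 1641299884.4 / 23772 = 69043.408... → 69043.4.

69043.4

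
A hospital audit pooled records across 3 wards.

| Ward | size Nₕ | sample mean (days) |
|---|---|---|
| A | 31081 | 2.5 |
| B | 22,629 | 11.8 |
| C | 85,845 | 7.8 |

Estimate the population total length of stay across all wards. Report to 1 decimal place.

1014315.7

A: 31081·2.5 = 77702.5
B: 22629·11.8 = 267022.2
C: 85845·7.8 = 669591
τ̂ = Σ Nₕx̄ₕ = 1014315.7.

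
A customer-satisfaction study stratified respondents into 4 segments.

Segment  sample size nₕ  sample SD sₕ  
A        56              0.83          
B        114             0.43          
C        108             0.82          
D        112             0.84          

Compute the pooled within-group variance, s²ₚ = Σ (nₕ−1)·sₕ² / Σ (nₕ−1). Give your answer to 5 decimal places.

A: (56−1)·0.83² = 55·0.6889 = 37.8895
B: (114−1)·0.43² = 113·0.1849 = 20.8937
C: (108−1)·0.82² = 107·0.6724 = 71.9468
D: (112−1)·0.84² = 111·0.7056 = 78.3216
Numerator = 209.0516; denominator = Σ(nₕ−1) = 386.
s²ₚ = 209.0516/386 = 0.5415845... → 0.54158.

0.54158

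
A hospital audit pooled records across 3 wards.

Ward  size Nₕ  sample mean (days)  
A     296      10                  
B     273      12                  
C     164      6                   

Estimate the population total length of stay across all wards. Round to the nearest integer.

7220

A: 296·10 = 2960
B: 273·12 = 3276
C: 164·6 = 984
τ̂ = Σ Nₕx̄ₕ = 7220.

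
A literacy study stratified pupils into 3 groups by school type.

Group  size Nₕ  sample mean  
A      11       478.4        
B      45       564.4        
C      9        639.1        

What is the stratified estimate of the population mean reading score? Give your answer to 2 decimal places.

N = 11 + 45 + 9 = 65.
Overall mean = Σ (Nₕ/N)·x̄ₕ — weight by population share, not a simple average.
Σ Nₕx̄ₕ = 11·478.4 + 45·564.4 + 9·639.1 = 5262.4 + 25398 + 5751.9 = 36412.3.
Divide by N: 36412.3 / 65 = 560.1892... → 560.19.

560.19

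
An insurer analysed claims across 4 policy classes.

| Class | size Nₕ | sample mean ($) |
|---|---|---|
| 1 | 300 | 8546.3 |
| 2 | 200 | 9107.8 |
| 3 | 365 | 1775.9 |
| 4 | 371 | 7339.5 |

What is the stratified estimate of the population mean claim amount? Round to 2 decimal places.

6275.57

x̄_st = (Σ Nₕx̄ₕ) / (Σ Nₕ) = (300·8546.3 + 200·9107.8 + 365·1775.9 + 371·7339.5) / 1236
= 7756608 / 1236 = 6275.5728... → 6275.57.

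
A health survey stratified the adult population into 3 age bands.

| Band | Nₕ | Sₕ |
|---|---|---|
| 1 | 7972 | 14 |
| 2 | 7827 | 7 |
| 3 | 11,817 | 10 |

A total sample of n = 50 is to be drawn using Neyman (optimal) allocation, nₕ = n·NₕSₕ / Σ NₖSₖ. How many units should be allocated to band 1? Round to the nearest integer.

Σ NₕSₕ = 7972·14 + 7827·7 + 11817·10 = 284567.
Share for 1: 111608/284567 = 0.39220.
n_1 = 50 × 0.39220 = 19.610... → 20.

20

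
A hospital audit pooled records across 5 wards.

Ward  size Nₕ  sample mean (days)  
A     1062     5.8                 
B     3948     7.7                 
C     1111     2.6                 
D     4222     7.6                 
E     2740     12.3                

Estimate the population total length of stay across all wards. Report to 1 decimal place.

A: 1062·5.8 = 6159.6
B: 3948·7.7 = 30399.6
C: 1111·2.6 = 2888.6
D: 4222·7.6 = 32087.2
E: 2740·12.3 = 33702
τ̂ = Σ Nₕx̄ₕ = 105237.0.

105237.0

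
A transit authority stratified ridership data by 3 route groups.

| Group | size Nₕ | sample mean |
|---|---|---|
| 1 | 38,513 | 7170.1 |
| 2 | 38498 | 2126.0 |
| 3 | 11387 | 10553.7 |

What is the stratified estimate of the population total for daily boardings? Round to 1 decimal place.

478163791.2

1: 38513·7170.1 = 276142061.3
2: 38498·2126.0 = 81846748
3: 11387·10553.7 = 120174981.9
τ̂ = Σ Nₕx̄ₕ = 478163791.2.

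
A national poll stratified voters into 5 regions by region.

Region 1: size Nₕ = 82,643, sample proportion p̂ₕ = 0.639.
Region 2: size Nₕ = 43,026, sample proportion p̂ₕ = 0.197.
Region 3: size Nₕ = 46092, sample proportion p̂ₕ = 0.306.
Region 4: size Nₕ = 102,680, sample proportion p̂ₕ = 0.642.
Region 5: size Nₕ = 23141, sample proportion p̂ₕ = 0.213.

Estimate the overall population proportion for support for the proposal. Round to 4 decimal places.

0.4914

Wₕ = Nₕ/N with N = 297582: 0.2777, 0.1446, 0.1549, 0.3450, 0.0778.
p̂_st = 0.2777·0.639 + 0.1446·0.197 + 0.1549·0.306 + 0.3450·0.642 + 0.0778·0.213 ≈ 0.491423... → 0.4914.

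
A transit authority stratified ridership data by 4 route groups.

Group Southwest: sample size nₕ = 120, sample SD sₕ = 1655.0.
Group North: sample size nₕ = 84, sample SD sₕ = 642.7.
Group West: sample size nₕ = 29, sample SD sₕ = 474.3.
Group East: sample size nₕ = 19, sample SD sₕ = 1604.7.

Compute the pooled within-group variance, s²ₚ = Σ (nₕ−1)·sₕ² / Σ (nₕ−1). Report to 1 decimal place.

1664831.6

Degrees of freedom: 119 + 83 + 28 + 18 = 248.
Σ(nₕ−1)sₕ² = 119·2739025 + 83·413063.29 + 28·224960.49 + 18·2575062.09 = 412878239.41.
s²ₚ = 412878239.41 / 248 = 1664831.611... → 1664831.6.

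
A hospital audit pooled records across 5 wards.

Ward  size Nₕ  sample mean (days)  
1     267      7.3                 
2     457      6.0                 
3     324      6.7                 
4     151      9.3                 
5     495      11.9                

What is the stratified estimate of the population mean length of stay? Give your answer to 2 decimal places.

8.36

x̄_st = (Σ Nₕx̄ₕ) / (Σ Nₕ) = (267·7.3 + 457·6.0 + 324·6.7 + 151·9.3 + 495·11.9) / 1694
= 14156.7 / 1694 = 8.3570... → 8.36.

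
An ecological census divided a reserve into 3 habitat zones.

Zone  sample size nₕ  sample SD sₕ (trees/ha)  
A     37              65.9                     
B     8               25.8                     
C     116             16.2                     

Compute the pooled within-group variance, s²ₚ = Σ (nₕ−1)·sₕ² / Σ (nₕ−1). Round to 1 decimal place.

1210.0

A: (37−1)·65.9² = 36·4342.81 = 156341.16
B: (8−1)·25.8² = 7·665.64 = 4659.48
C: (116−1)·16.2² = 115·262.44 = 30180.6
Numerator = 191181.24; denominator = Σ(nₕ−1) = 158.
s²ₚ = 191181.24/158 = 1210.008... → 1210.0.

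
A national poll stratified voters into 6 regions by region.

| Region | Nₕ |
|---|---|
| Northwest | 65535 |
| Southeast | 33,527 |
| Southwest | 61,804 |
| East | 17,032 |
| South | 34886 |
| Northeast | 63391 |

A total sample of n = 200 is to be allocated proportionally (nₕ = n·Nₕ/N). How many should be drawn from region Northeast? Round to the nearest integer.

46

N = 65535 + 33527 + 61804 + 17032 + 34886 + 63391 = 276175.
n_Northeast = 200·63391/276175 = 45.906... → 46.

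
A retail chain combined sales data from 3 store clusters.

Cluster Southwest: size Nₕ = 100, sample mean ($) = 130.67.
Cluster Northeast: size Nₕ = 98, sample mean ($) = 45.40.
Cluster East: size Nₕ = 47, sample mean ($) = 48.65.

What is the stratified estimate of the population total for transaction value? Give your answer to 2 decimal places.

19802.75

Population total = Σ Nₕ·x̄ₕ (each stratum's size times its mean).
100·130.67 + 98·45.40 + 47·48.65 = 13067 + 4449.2 + 2286.55 = 19802.75.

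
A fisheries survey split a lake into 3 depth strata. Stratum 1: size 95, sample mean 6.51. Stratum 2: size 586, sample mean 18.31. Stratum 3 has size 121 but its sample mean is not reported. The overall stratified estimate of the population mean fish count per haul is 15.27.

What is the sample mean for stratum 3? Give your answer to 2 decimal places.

N = 95 + 586 + 121 = 802.
Overall total = μ·N = 15.27·802 = 12246.54.
Subtract the known strata: 95·6.51 + 586·18.31 = 11348.11.
Remaining total for stratum 3: 12246.54 − 11348.11 = 898.43.
Divide by its size: 898.43 / 121 = 7.4250... → 7.43.

7.43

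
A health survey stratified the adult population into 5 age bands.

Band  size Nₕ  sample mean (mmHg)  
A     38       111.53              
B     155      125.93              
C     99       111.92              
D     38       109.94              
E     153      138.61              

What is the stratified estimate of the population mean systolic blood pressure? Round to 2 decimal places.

124.68

N = 38 + 155 + 99 + 38 + 153 = 483.
Weight each subgroup mean by Nₕ/N and sum.
Σ Nₕx̄ₕ = 38·111.53 + 155·125.93 + 99·111.92 + 38·109.94 + 153·138.61 = 4238.14 + 19519.15 + 11080.08 + 4177.72 + 21207.33 = 60222.42.
Divide by N: 60222.42 / 483 = 124.6841... → 124.68.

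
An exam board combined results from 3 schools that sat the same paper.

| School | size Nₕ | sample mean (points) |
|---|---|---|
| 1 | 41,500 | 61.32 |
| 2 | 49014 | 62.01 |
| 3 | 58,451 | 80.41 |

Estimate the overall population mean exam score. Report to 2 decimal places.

x̄_st = (Σ Nₕx̄ₕ) / (Σ Nₕ) = (41500·61.32 + 49014·62.01 + 58451·80.41) / 148965
= 10284183.05 / 148965 = 69.0376... → 69.04.

69.04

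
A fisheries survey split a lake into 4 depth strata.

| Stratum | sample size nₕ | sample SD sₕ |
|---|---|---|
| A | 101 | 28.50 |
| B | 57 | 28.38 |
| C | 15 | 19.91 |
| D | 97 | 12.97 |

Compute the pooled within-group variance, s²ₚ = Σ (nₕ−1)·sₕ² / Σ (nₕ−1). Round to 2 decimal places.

A: (101−1)·28.50² = 100·812.25 = 81225
B: (57−1)·28.38² = 56·805.4244 = 45103.7664
C: (15−1)·19.91² = 14·396.4081 = 5549.7134
D: (97−1)·12.97² = 96·168.2209 = 16149.2064
Numerator = 148027.6862; denominator = Σ(nₕ−1) = 266.
s²ₚ = 148027.6862/266 = 556.4951... → 556.50.

556.50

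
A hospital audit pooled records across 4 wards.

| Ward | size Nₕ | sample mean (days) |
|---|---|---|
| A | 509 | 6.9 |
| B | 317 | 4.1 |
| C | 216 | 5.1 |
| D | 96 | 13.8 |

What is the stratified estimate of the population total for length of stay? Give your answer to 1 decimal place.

7238.2

Estimate total by summing Nₕ·x̄ₕ over strata.
509·6.9 + 317·4.1 + 216·5.1 + 96·13.8 = 3512.1 + 1299.7 + 1101.6 + 1324.8 = 7238.2.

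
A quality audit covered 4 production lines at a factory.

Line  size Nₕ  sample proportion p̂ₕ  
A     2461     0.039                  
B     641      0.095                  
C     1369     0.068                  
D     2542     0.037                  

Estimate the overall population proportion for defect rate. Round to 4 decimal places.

0.0491

Wₕ = Nₕ/N with N = 7013: 0.3509, 0.0914, 0.1952, 0.3625.
p̂_st = 0.3509·0.039 + 0.0914·0.095 + 0.1952·0.068 + 0.3625·0.037 ≈ 0.049055... → 0.0491.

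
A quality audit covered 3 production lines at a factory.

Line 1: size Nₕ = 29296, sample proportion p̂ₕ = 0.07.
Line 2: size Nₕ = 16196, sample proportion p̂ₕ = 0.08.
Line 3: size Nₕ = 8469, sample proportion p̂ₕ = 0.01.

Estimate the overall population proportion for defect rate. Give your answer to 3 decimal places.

Wₕ = Nₕ/N with N = 53961: 0.5429, 0.3001, 0.1569.
p̂_st = 0.5429·0.07 + 0.3001·0.08 + 0.1569·0.01 ≈ 0.06358... → 0.064.

0.064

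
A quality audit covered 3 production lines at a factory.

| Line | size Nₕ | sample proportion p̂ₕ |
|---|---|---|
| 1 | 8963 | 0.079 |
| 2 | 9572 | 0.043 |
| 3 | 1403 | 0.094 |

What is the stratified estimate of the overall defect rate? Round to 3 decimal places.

0.063

Wₕ = Nₕ/N with N = 19938: 0.4495, 0.4801, 0.0704.
p̂_st = 0.4495·0.079 + 0.4801·0.043 + 0.0704·0.094 ≈ 0.06277... → 0.063.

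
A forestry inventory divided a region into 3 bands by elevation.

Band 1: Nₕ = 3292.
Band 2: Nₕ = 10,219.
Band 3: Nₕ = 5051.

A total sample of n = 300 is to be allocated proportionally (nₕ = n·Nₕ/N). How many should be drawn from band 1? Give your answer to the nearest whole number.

53

Share of band 1 = 3292/18562 = 0.17735.
Allocate 300 × 0.17735 = 53.205... → 53.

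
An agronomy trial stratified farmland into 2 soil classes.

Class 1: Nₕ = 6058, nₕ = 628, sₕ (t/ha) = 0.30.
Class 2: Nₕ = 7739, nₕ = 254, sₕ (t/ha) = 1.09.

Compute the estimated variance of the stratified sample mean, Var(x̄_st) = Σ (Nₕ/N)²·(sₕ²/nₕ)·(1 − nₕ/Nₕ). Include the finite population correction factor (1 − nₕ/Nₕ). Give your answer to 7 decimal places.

0.0014482

N = 13797; Wₕ = Nₕ/N.
class 1: (6058/13797)²·0.30²/628·(1 − 628/6058) = 0.0000247652
class 2: (7739/13797)²·1.09²/254·(1 − 254/7739) = 0.0014233988
Sum = 0.0014481641 → 0.0014482.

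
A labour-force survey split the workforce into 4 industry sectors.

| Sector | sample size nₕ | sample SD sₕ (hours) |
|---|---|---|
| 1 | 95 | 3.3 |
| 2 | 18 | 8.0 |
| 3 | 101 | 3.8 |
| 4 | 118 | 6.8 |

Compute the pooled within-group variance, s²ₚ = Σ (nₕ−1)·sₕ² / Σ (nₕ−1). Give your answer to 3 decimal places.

27.335

Degrees of freedom: 94 + 17 + 100 + 117 = 328.
Σ(nₕ−1)sₕ² = 94·10.89 + 17·64 + 100·14.44 + 117·46.24 = 8965.74.
s²ₚ = 8965.74 / 328 = 27.33457... → 27.335.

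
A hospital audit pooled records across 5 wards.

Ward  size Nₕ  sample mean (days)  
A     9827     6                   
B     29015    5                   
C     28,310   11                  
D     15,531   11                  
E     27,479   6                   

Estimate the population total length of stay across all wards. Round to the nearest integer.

Population total = Σ Nₕ·x̄ₕ (each stratum's size times its mean).
9827·6 + 29015·5 + 28310·11 + 15531·11 + 27479·6 = 58962 + 145075 + 311410 + 170841 + 164874 = 851162.

851162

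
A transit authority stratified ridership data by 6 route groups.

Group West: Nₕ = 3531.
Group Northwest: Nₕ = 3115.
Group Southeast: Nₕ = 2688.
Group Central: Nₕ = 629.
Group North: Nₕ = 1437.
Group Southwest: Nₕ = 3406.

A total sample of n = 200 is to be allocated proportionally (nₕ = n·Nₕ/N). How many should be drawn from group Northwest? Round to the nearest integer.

Share of group Northwest = 3115/14806 = 0.21039.
Allocate 200 × 0.21039 = 42.078... → 42.

42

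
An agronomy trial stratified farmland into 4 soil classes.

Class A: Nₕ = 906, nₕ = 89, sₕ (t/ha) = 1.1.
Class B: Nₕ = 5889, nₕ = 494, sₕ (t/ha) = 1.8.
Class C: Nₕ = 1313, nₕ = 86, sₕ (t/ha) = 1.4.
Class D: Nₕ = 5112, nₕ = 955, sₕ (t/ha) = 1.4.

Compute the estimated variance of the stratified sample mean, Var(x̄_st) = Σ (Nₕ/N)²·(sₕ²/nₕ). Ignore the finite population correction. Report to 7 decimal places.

0.0018970

N = 13220. Term for each stratum: Wₕ²sₕ²/nₕ.
Var(x̄_st) = 0.0000638541 + 0.0013014823 + 0.0002248144 + 0.0003068820 = 0.0018970329 → 0.0018970.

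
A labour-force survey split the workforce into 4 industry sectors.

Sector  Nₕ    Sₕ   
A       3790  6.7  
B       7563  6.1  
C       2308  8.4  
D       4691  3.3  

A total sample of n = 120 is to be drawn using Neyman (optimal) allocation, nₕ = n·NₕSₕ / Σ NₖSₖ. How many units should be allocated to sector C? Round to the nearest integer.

Σ NₕSₕ = 3790·6.7 + 7563·6.1 + 2308·8.4 + 4691·3.3 = 106394.8.
Share for C: 19387.2/106394.8 = 0.18222.
n_C = 120 × 0.18222 = 21.866... → 22.

22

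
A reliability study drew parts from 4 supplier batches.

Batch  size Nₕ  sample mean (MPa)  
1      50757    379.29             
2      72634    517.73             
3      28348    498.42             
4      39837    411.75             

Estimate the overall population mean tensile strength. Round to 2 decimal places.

N = 191576; weights Wₕ = Nₕ/N = (0.2649, 0.3791, 0.1480, 0.2079).
x̄_st = Σ Wₕ·x̄ₕ = 0.2649·379.29 + 0.3791·517.73 + 0.1480·498.42 + 0.2079·411.75 ≈ 456.1559...
→ 456.16.

456.16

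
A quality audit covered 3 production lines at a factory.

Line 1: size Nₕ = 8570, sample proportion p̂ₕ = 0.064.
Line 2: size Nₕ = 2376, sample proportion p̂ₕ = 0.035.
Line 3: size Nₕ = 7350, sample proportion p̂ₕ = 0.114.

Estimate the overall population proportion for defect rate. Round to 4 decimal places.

0.0803

N = 8570 + 2376 + 7350 = 18296.
Overall proportion = Σ (Nₕ/N)·p̂ₕ.
Σ Nₕp̂ₕ = 548.48 + 83.16 + 837.9 = 1469.54.
1469.54 / 18296 = 0.080320... → 0.0803.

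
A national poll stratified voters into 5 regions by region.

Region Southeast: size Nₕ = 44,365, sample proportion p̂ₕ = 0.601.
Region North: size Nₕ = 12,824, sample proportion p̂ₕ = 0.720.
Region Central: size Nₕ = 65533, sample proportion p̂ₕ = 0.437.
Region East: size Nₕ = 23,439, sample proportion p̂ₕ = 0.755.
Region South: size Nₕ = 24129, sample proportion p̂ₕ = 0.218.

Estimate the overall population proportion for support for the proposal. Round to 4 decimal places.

0.5138

Wₕ = Nₕ/N with N = 170290: 0.2605, 0.0753, 0.3848, 0.1376, 0.1417.
p̂_st = 0.2605·0.601 + 0.0753·0.720 + 0.3848·0.437 + 0.1376·0.755 + 0.1417·0.218 ≈ 0.513777... → 0.5138.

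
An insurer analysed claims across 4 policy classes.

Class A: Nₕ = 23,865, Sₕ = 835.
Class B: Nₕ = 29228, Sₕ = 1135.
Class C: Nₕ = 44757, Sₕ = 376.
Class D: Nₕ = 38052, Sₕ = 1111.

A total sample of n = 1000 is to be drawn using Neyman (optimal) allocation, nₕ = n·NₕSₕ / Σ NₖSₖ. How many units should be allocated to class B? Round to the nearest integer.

296

Σ NₕSₕ = 23865·835 + 29228·1135 + 44757·376 + 38052·1111 = 112205459.
Share for B: 33173780/112205459 = 0.29565.
n_B = 1000 × 0.29565 = 295.652... → 296.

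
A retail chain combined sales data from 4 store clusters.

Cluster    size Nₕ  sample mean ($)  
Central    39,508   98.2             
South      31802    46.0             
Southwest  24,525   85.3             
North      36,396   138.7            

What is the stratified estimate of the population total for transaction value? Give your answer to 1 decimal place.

Population total = Σ Nₕ·x̄ₕ (each stratum's size times its mean).
39508·98.2 + 31802·46.0 + 24525·85.3 + 36396·138.7 = 3879685.6 + 1462892 + 2091982.5 + 5048125.2 = 12482685.3.

12482685.3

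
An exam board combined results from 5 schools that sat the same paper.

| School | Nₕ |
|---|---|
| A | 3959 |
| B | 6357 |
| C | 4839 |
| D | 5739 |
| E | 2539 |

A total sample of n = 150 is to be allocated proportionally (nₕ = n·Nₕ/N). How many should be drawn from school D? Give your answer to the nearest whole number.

37

Share of school D = 5739/23433 = 0.24491.
Allocate 150 × 0.24491 = 36.737... → 37.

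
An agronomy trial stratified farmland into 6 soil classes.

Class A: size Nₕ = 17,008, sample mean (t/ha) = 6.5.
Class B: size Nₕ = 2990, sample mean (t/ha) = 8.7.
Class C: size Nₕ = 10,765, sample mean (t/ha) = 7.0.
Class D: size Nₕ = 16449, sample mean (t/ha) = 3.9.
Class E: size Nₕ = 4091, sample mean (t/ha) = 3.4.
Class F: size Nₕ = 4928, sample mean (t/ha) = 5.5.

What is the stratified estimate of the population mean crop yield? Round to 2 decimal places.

N = 56231; weights Wₕ = Nₕ/N = (0.3025, 0.0532, 0.1914, 0.2925, 0.0728, 0.0876).
x̄_st = Σ Wₕ·x̄ₕ = 0.3025·6.5 + 0.0532·8.7 + 0.1914·7.0 + 0.2925·3.9 + 0.0728·3.4 + 0.0876·5.5 ≈ 5.6390...
→ 5.64.

5.64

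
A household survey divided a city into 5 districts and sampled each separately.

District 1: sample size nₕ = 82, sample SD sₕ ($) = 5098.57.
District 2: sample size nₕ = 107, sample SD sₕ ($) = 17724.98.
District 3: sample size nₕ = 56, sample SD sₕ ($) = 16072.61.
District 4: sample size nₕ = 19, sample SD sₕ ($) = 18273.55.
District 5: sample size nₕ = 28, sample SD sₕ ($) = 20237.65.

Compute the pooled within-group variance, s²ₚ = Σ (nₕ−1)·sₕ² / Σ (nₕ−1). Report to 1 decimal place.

232352082.2

Degrees of freedom: 81 + 106 + 55 + 18 + 27 = 287.
Σ(nₕ−1)sₕ² = 81·25995416.0449 + 106·314174916.0004 + 55·258328792.2121 + 18·333922629.6025 + 27·409562477.5225 = 66685047593.2973.
s²ₚ = 66685047593.2973 / 287 = 232352082.207... → 232352082.2.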